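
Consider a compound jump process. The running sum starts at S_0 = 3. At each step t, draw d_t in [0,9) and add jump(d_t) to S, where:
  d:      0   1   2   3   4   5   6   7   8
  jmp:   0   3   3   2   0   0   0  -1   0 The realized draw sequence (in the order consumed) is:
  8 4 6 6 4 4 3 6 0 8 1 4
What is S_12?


t=0: S=3, d=8, jump=0, S_1=3
t=1: S=3, d=4, jump=0, S_2=3
t=2: S=3, d=6, jump=0, S_3=3
t=3: S=3, d=6, jump=0, S_4=3
t=4: S=3, d=4, jump=0, S_5=3
t=5: S=3, d=4, jump=0, S_6=3
t=6: S=3, d=3, jump=2, S_7=5
t=7: S=5, d=6, jump=0, S_8=5
t=8: S=5, d=0, jump=0, S_9=5
t=9: S=5, d=8, jump=0, S_10=5
t=10: S=5, d=1, jump=3, S_11=8
t=11: S=8, d=4, jump=0, S_12=8

8


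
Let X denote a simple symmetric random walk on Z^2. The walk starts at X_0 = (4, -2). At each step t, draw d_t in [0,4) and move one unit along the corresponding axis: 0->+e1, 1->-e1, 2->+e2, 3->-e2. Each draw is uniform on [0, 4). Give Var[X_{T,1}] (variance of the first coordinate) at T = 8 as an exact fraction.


4

Outcome values over d=0..3: [1, -1, 0, 0]
Σy = 0, Σy² = 2, M = 4
μ = 0/4 = 0,  σ² = 2/4 − (0)² = 1/2
Independent increments: Var[X_8] = 8·σ² = 8·(1/2) = 4


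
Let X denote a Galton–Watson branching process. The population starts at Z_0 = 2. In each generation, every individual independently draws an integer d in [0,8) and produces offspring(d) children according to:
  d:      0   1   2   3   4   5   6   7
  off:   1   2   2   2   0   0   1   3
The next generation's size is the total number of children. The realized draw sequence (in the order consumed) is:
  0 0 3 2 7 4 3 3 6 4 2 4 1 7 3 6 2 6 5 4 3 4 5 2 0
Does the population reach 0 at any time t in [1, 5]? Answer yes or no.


no

gen 0: Z_0=2, draws=[0, 0], offspring=[1, 1], Z_1=2
gen 1: Z_1=2, draws=[3, 2], offspring=[2, 2], Z_2=4
gen 2: Z_2=4, draws=[7, 4, 3, 3], offspring=[3, 0, 2, 2], Z_3=7
gen 3: Z_3=7, draws=[6, 4, 2, 4, 1, 7, 3], offspring=[1, 0, 2, 0, 2, 3, 2], Z_4=10
gen 4: Z_4=10, draws=[6, 2, 6, 5, 4, 3, 4, 5, 2, 0], offspring=[1, 2, 1, 0, 0, 2, 0, 0, 2, 1], Z_5=9


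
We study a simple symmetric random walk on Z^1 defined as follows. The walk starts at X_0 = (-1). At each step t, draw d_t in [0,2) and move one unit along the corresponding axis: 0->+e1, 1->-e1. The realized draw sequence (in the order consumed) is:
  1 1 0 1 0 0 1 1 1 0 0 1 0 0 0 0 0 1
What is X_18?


(1)

t=0: X=(-1), d=1 → -e1, X_1=(-2)
t=1: X=(-2), d=1 → -e1, X_2=(-3)
t=2: X=(-3), d=0 → +e1, X_3=(-2)
t=3: X=(-2), d=1 → -e1, X_4=(-3)
t=4: X=(-3), d=0 → +e1, X_5=(-2)
t=5: X=(-2), d=0 → +e1, X_6=(-1)
t=6: X=(-1), d=1 → -e1, X_7=(-2)
t=7: X=(-2), d=1 → -e1, X_8=(-3)
t=8: X=(-3), d=1 → -e1, X_9=(-4)
t=9: X=(-4), d=0 → +e1, X_10=(-3)
t=10: X=(-3), d=0 → +e1, X_11=(-2)
t=11: X=(-2), d=1 → -e1, X_12=(-3)
t=12: X=(-3), d=0 → +e1, X_13=(-2)
t=13: X=(-2), d=0 → +e1, X_14=(-1)
t=14: X=(-1), d=0 → +e1, X_15=(0)
t=15: X=(0), d=0 → +e1, X_16=(1)
t=16: X=(1), d=0 → +e1, X_17=(2)
t=17: X=(2), d=1 → -e1, X_18=(1)


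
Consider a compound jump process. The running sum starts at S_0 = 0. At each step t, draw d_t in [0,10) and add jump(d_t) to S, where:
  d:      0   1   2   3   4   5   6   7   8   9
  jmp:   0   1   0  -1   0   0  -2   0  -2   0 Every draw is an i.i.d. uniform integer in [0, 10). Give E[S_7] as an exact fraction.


-14/5

Outcome values over d=0..9: [0, 1, 0, -1, 0, 0, -2, 0, -2, 0]
Σy = -4, Σy² = 10, M = 10
μ = -4/10 = -2/5,  σ² = 10/10 − (-2/5)² = 21/25
E[S_7] = 0 + 7·(-2/5) = -14/5


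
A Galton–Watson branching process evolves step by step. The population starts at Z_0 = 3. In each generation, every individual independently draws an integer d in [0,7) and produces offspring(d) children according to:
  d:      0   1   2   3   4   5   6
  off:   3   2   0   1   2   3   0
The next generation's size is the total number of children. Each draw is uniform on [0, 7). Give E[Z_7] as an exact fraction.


Outcome values over d=0..6: [3, 2, 0, 1, 2, 3, 0]
Σy = 11, Σy² = 27, M = 7
μ = 11/7 = 11/7,  σ² = 27/7 − (11/7)² = 68/49
E[Z_0] = 3
E[Z_1] = 11/7·E[Z_0] = 33/7
E[Z_2] = 11/7·E[Z_1] = 363/49
E[Z_3] = 11/7·E[Z_2] = 3993/343
E[Z_4] = 11/7·E[Z_3] = 43923/2401
E[Z_5] = 11/7·E[Z_4] = 483153/16807
E[Z_6] = 11/7·E[Z_5] = 5314683/117649
E[Z_7] = 11/7·E[Z_6] = 58461513/823543

58461513/823543


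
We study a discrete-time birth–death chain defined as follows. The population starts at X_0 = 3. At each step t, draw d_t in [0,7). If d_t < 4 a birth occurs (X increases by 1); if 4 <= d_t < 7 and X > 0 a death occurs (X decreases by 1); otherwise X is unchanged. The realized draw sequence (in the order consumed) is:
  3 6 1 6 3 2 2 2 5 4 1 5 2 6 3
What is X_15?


6

t=0: X=3, d=3 → birth, X_1=4
t=1: X=4, d=6 → death, X_2=3
t=2: X=3, d=1 → birth, X_3=4
t=3: X=4, d=6 → death, X_4=3
t=4: X=3, d=3 → birth, X_5=4
t=5: X=4, d=2 → birth, X_6=5
t=6: X=5, d=2 → birth, X_7=6
t=7: X=6, d=2 → birth, X_8=7
t=8: X=7, d=5 → death, X_9=6
t=9: X=6, d=4 → death, X_10=5
t=10: X=5, d=1 → birth, X_11=6
t=11: X=6, d=5 → death, X_12=5
t=12: X=5, d=2 → birth, X_13=6
t=13: X=6, d=6 → death, X_14=5
t=14: X=5, d=3 → birth, X_15=6


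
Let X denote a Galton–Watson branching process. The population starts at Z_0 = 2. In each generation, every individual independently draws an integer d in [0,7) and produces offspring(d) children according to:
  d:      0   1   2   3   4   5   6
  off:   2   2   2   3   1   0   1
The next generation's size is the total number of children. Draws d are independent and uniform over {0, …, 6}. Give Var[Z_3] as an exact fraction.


2390960/117649

Outcome values over d=0..6: [2, 2, 2, 3, 1, 0, 1]
Σy = 11, Σy² = 23, M = 7
μ = 11/7 = 11/7,  σ² = 23/7 − (11/7)² = 40/49
V_0 = 0, E_0 = 2
V_1 = 40/49·E_0 + (11/7)²·V_0 = 80/49;  E_1 = 22/7
V_2 = 40/49·E_1 + (11/7)²·V_1 = 15840/2401;  E_2 = 242/49
V_3 = 40/49·E_2 + (11/7)²·V_2 = 2390960/117649;  E_3 = 2662/343


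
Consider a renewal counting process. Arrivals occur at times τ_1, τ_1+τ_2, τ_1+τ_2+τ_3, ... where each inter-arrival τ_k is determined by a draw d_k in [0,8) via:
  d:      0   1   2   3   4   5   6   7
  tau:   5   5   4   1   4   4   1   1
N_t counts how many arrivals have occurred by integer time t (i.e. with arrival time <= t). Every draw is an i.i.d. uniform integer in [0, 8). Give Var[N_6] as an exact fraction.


47761357215/68719476736

Inter-arrival values over d=0..7: [5, 5, 4, 1, 4, 4, 1, 1]
Each d has probability 1/8, so the pmf of τ is: f(1) = 3/8, f(4) = 3/8, f(5) = 1/4
Let p_n(j) = P(N_n = j), with p_0 = [1]. Condition on τ_1: p_n(0) = P(τ > n), and for j >= 1, p_n(j) = Σ_{k<=n} f(k)·p_{n−k}(j−1)
p_1 = [5/8, 3/8]  (j = 0..1)
p_2 = [5/8, 15/64, 9/64]  (j = 0..2)
p_3 = [5/8, 15/64, 45/512, 27/512]  (j = 0..3)
p_4 = [1/4, 39/64, 45/512, 135/4096, 81/4096]  (j = 0..4)
p_5 = [0, 37/64, 189/512, 135/4096, 405/32768, 243/32768]  (j = 0..5)
p_6 = [0, 25/64, 51/128, 783/4096, 405/32768, 1215/262144, 729/262144]  (j = 0..6)
E[N_6] = Σ j·p_6(j) = 485041/262144;  E[N_6²] = Σ j²·p_6(j) = 1079659/262144
Var[N_6] = 1079659/262144 − (485041/262144)² = 47761357215/68719476736


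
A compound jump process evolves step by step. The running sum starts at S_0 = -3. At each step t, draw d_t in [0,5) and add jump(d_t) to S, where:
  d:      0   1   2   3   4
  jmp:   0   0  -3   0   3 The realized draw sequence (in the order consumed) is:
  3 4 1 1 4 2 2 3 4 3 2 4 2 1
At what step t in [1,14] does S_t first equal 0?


t=0: S=-3, d=3, jump=0, S_1=-3
t=1: S=-3, d=4, jump=3, S_2=0
t=2: S=0, d=1, jump=0, S_3=0
t=3: S=0, d=1, jump=0, S_4=0
t=4: S=0, d=4, jump=3, S_5=3
t=5: S=3, d=2, jump=-3, S_6=0
t=6: S=0, d=2, jump=-3, S_7=-3
t=7: S=-3, d=3, jump=0, S_8=-3
t=8: S=-3, d=4, jump=3, S_9=0
t=9: S=0, d=3, jump=0, S_10=0
t=10: S=0, d=2, jump=-3, S_11=-3
t=11: S=-3, d=4, jump=3, S_12=0
t=12: S=0, d=2, jump=-3, S_13=-3
t=13: S=-3, d=1, jump=0, S_14=-3

2


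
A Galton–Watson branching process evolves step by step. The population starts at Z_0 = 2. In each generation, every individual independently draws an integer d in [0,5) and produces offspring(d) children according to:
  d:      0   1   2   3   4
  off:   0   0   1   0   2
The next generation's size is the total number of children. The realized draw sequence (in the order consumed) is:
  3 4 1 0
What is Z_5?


0

gen 0: Z_0=2, draws=[3, 4], offspring=[0, 2], Z_1=2
gen 1: Z_1=2, draws=[1, 0], offspring=[0, 0], Z_2=0
gen 2: Z_2=0, draws=[], offspring=[], Z_3=0
gen 3: Z_3=0, draws=[], offspring=[], Z_4=0
gen 4: Z_4=0, draws=[], offspring=[], Z_5=0


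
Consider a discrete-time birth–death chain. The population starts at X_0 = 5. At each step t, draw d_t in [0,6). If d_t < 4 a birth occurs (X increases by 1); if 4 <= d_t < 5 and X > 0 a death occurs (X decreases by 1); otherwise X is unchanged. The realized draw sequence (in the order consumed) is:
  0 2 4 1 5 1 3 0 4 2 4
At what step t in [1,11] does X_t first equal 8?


t=0: X=5, d=0 → birth, X_1=6
t=1: X=6, d=2 → birth, X_2=7
t=2: X=7, d=4 → death, X_3=6
t=3: X=6, d=1 → birth, X_4=7
t=4: X=7, d=5 → hold, X_5=7
t=5: X=7, d=1 → birth, X_6=8
t=6: X=8, d=3 → birth, X_7=9
t=7: X=9, d=0 → birth, X_8=10
t=8: X=10, d=4 → death, X_9=9
t=9: X=9, d=2 → birth, X_10=10
t=10: X=10, d=4 → death, X_11=9

6


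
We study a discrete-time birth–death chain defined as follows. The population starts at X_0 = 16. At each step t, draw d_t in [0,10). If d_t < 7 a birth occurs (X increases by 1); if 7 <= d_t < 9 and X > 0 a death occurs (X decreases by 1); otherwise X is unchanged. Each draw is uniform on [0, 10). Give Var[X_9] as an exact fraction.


117/20

X can drop by at most 1 per step and X_0 = 16 > T = 9, so X_t >= 16 − t >= 7 > 0 for every t <= 9: the floor at 0 (the 'and X > 0' condition) never binds. Hence X_9 = X_0 + Σ_{t<9} Y_t with i.i.d. increments Y_t = y(d_t) ∈ {+1, −1, 0}.
Outcome values over d=0..9: [1, 1, 1, 1, 1, 1, 1, -1, -1, 0]
Σy = 5, Σy² = 9, M = 10
μ = 5/10 = 1/2,  σ² = 9/10 − (1/2)² = 13/20
Independent increments: Var[X_9] = 9·σ² = 9·(13/20) = 117/20


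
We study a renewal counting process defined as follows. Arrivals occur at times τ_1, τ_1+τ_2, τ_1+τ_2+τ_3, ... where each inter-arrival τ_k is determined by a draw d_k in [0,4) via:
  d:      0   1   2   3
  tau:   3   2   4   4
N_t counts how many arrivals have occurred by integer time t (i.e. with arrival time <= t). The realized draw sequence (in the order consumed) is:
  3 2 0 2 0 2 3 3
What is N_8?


2

draw d_1=3: τ_1=4, arrival time A_1=4
draw d_2=2: τ_2=4, arrival time A_2=8
draw d_3=0: τ_3=3, arrival time A_3=11
draw d_4=2: τ_4=4, arrival time A_4=15
draw d_5=0: τ_5=3, arrival time A_5=18
draw d_6=2: τ_6=4, arrival time A_6=22
draw d_7=3: τ_7=4, arrival time A_7=26
draw d_8=3: τ_8=4, arrival time A_8=30
N_t over t=0..8: 0:0 1:0 2:0 3:0 4:1 5:1 6:1 7:1 8:2


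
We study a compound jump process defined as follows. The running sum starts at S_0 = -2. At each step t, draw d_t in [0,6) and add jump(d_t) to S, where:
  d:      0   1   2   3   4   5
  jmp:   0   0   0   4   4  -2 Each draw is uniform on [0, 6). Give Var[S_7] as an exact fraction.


Outcome values over d=0..5: [0, 0, 0, 4, 4, -2]
Σy = 6, Σy² = 36, M = 6
μ = 6/6 = 1,  σ² = 36/6 − (1)² = 5
Independent increments: Var[S_7] = 7·σ² = 7·(5) = 35

35


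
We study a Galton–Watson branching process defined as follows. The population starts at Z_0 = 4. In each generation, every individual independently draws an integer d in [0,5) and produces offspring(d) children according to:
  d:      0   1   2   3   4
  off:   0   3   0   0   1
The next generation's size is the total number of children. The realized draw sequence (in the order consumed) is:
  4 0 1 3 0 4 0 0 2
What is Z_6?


0

gen 0: Z_0=4, draws=[4, 0, 1, 3], offspring=[1, 0, 3, 0], Z_1=4
gen 1: Z_1=4, draws=[0, 4, 0, 0], offspring=[0, 1, 0, 0], Z_2=1
gen 2: Z_2=1, draws=[2], offspring=[0], Z_3=0
gen 3: Z_3=0, draws=[], offspring=[], Z_4=0
gen 4: Z_4=0, draws=[], offspring=[], Z_5=0
gen 5: Z_5=0, draws=[], offspring=[], Z_6=0


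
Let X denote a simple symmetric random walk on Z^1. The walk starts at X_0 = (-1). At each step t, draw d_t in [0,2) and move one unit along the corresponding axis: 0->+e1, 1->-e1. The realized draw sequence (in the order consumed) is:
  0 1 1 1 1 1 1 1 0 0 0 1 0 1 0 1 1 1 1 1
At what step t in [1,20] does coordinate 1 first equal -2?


t=0: X=(-1), d=0 → +e1, X_1=(0)
t=1: X=(0), d=1 → -e1, X_2=(-1)
t=2: X=(-1), d=1 → -e1, X_3=(-2)
t=3: X=(-2), d=1 → -e1, X_4=(-3)
t=4: X=(-3), d=1 → -e1, X_5=(-4)
t=5: X=(-4), d=1 → -e1, X_6=(-5)
t=6: X=(-5), d=1 → -e1, X_7=(-6)
t=7: X=(-6), d=1 → -e1, X_8=(-7)
t=8: X=(-7), d=0 → +e1, X_9=(-6)
t=9: X=(-6), d=0 → +e1, X_10=(-5)
t=10: X=(-5), d=0 → +e1, X_11=(-4)
t=11: X=(-4), d=1 → -e1, X_12=(-5)
t=12: X=(-5), d=0 → +e1, X_13=(-4)
t=13: X=(-4), d=1 → -e1, X_14=(-5)
t=14: X=(-5), d=0 → +e1, X_15=(-4)
t=15: X=(-4), d=1 → -e1, X_16=(-5)
t=16: X=(-5), d=1 → -e1, X_17=(-6)
t=17: X=(-6), d=1 → -e1, X_18=(-7)
t=18: X=(-7), d=1 → -e1, X_19=(-8)
t=19: X=(-8), d=1 → -e1, X_20=(-9)

3


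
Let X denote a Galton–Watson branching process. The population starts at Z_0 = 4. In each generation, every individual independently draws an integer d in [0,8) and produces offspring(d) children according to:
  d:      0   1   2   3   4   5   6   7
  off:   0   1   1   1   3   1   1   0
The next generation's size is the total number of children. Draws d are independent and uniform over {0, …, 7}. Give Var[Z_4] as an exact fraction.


Outcome values over d=0..7: [0, 1, 1, 1, 3, 1, 1, 0]
Σy = 8, Σy² = 14, M = 8
μ = 8/8 = 1,  σ² = 14/8 − (1)² = 3/4
V_0 = 0, E_0 = 4
V_1 = 3/4·E_0 + (1)²·V_0 = 3;  E_1 = 4
V_2 = 3/4·E_1 + (1)²·V_1 = 6;  E_2 = 4
V_3 = 3/4·E_2 + (1)²·V_2 = 9;  E_3 = 4
V_4 = 3/4·E_3 + (1)²·V_3 = 12;  E_4 = 4

12


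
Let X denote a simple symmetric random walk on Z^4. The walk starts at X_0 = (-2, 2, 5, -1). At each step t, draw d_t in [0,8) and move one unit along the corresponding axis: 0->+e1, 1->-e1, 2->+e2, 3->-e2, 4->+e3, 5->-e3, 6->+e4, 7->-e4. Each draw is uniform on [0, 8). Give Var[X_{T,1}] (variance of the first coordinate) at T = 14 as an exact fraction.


Outcome values over d=0..7: [1, -1, 0, 0, 0, 0, 0, 0]
Σy = 0, Σy² = 2, M = 8
μ = 0/8 = 0,  σ² = 2/8 − (0)² = 1/4
Independent increments: Var[X_14] = 14·σ² = 14·(1/4) = 7/2

7/2


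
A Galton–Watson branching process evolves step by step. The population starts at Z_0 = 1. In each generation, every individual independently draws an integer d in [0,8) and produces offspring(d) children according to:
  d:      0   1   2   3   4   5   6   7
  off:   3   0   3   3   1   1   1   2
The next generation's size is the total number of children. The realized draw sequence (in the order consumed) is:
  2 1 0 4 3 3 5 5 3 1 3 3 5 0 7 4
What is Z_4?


gen 0: Z_0=1, draws=[2], offspring=[3], Z_1=3
gen 1: Z_1=3, draws=[1, 0, 4], offspring=[0, 3, 1], Z_2=4
gen 2: Z_2=4, draws=[3, 3, 5, 5], offspring=[3, 3, 1, 1], Z_3=8
gen 3: Z_3=8, draws=[3, 1, 3, 3, 5, 0, 7, 4], offspring=[3, 0, 3, 3, 1, 3, 2, 1], Z_4=16

16


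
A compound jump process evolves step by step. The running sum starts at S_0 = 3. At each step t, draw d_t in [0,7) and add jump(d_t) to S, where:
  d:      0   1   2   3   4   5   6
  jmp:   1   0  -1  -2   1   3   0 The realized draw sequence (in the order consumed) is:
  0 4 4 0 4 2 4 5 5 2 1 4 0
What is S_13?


t=0: S=3, d=0, jump=1, S_1=4
t=1: S=4, d=4, jump=1, S_2=5
t=2: S=5, d=4, jump=1, S_3=6
t=3: S=6, d=0, jump=1, S_4=7
t=4: S=7, d=4, jump=1, S_5=8
t=5: S=8, d=2, jump=-1, S_6=7
t=6: S=7, d=4, jump=1, S_7=8
t=7: S=8, d=5, jump=3, S_8=11
t=8: S=11, d=5, jump=3, S_9=14
t=9: S=14, d=2, jump=-1, S_10=13
t=10: S=13, d=1, jump=0, S_11=13
t=11: S=13, d=4, jump=1, S_12=14
t=12: S=14, d=0, jump=1, S_13=15

15


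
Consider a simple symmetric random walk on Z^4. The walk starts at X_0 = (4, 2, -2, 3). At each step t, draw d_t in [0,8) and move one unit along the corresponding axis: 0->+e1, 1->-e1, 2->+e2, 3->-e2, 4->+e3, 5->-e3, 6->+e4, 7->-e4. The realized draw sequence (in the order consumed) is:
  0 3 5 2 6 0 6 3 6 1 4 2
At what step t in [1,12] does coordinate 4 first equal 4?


t=0: X=(4, 2, -2, 3), d=0 → +e1, X_1=(5, 2, -2, 3)
t=1: X=(5, 2, -2, 3), d=3 → -e2, X_2=(5, 1, -2, 3)
t=2: X=(5, 1, -2, 3), d=5 → -e3, X_3=(5, 1, -3, 3)
t=3: X=(5, 1, -3, 3), d=2 → +e2, X_4=(5, 2, -3, 3)
t=4: X=(5, 2, -3, 3), d=6 → +e4, X_5=(5, 2, -3, 4)
t=5: X=(5, 2, -3, 4), d=0 → +e1, X_6=(6, 2, -3, 4)
t=6: X=(6, 2, -3, 4), d=6 → +e4, X_7=(6, 2, -3, 5)
t=7: X=(6, 2, -3, 5), d=3 → -e2, X_8=(6, 1, -3, 5)
t=8: X=(6, 1, -3, 5), d=6 → +e4, X_9=(6, 1, -3, 6)
t=9: X=(6, 1, -3, 6), d=1 → -e1, X_10=(5, 1, -3, 6)
t=10: X=(5, 1, -3, 6), d=4 → +e3, X_11=(5, 1, -2, 6)
t=11: X=(5, 1, -2, 6), d=2 → +e2, X_12=(5, 2, -2, 6)

5


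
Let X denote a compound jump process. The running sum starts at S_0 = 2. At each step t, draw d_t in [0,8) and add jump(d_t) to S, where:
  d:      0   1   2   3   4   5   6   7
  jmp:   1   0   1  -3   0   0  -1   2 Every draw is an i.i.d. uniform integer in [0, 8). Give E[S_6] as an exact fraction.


2

Outcome values over d=0..7: [1, 0, 1, -3, 0, 0, -1, 2]
Σy = 0, Σy² = 16, M = 8
μ = 0/8 = 0,  σ² = 16/8 − (0)² = 2
E[S_6] = 2 + 6·(0) = 2


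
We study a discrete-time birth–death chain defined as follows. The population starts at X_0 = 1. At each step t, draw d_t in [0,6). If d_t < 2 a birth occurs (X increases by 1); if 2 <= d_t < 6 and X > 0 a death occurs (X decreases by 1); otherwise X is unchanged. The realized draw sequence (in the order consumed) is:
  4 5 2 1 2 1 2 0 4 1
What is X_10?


1

t=0: X=1, d=4 → death, X_1=0
t=1: X=0, d=5 → hold, X_2=0
t=2: X=0, d=2 → hold, X_3=0
t=3: X=0, d=1 → birth, X_4=1
t=4: X=1, d=2 → death, X_5=0
t=5: X=0, d=1 → birth, X_6=1
t=6: X=1, d=2 → death, X_7=0
t=7: X=0, d=0 → birth, X_8=1
t=8: X=1, d=4 → death, X_9=0
t=9: X=0, d=1 → birth, X_10=1


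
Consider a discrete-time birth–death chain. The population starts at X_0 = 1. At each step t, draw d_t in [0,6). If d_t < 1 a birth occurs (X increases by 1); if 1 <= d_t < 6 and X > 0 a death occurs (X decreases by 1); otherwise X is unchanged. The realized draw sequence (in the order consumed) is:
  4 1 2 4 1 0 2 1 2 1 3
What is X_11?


t=0: X=1, d=4 → death, X_1=0
t=1: X=0, d=1 → hold, X_2=0
t=2: X=0, d=2 → hold, X_3=0
t=3: X=0, d=4 → hold, X_4=0
t=4: X=0, d=1 → hold, X_5=0
t=5: X=0, d=0 → birth, X_6=1
t=6: X=1, d=2 → death, X_7=0
t=7: X=0, d=1 → hold, X_8=0
t=8: X=0, d=2 → hold, X_9=0
t=9: X=0, d=1 → hold, X_10=0
t=10: X=0, d=3 → hold, X_11=0

0


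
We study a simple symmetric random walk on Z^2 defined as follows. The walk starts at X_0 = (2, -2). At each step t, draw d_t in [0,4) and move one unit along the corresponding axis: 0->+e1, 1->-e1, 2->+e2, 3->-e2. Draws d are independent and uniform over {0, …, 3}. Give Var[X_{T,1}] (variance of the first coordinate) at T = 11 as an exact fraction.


11/2

Outcome values over d=0..3: [1, -1, 0, 0]
Σy = 0, Σy² = 2, M = 4
μ = 0/4 = 0,  σ² = 2/4 − (0)² = 1/2
Independent increments: Var[X_11] = 11·σ² = 11·(1/2) = 11/2


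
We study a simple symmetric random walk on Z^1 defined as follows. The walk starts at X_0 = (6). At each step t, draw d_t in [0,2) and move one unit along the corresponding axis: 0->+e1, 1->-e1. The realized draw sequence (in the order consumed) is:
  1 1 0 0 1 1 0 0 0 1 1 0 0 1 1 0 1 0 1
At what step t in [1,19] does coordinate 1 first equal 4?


t=0: X=(6), d=1 → -e1, X_1=(5)
t=1: X=(5), d=1 → -e1, X_2=(4)
t=2: X=(4), d=0 → +e1, X_3=(5)
t=3: X=(5), d=0 → +e1, X_4=(6)
t=4: X=(6), d=1 → -e1, X_5=(5)
t=5: X=(5), d=1 → -e1, X_6=(4)
t=6: X=(4), d=0 → +e1, X_7=(5)
t=7: X=(5), d=0 → +e1, X_8=(6)
t=8: X=(6), d=0 → +e1, X_9=(7)
t=9: X=(7), d=1 → -e1, X_10=(6)
t=10: X=(6), d=1 → -e1, X_11=(5)
t=11: X=(5), d=0 → +e1, X_12=(6)
t=12: X=(6), d=0 → +e1, X_13=(7)
t=13: X=(7), d=1 → -e1, X_14=(6)
t=14: X=(6), d=1 → -e1, X_15=(5)
t=15: X=(5), d=0 → +e1, X_16=(6)
t=16: X=(6), d=1 → -e1, X_17=(5)
t=17: X=(5), d=0 → +e1, X_18=(6)
t=18: X=(6), d=1 → -e1, X_19=(5)

2


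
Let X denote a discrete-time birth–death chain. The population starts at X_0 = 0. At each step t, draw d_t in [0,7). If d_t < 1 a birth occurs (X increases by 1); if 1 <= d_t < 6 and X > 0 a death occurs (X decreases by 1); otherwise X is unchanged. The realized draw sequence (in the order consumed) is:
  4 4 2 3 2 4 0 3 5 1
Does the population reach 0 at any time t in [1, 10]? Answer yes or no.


t=0: X=0, d=4 → hold, X_1=0
t=1: X=0, d=4 → hold, X_2=0
t=2: X=0, d=2 → hold, X_3=0
t=3: X=0, d=3 → hold, X_4=0
t=4: X=0, d=2 → hold, X_5=0
t=5: X=0, d=4 → hold, X_6=0
t=6: X=0, d=0 → birth, X_7=1
t=7: X=1, d=3 → death, X_8=0
t=8: X=0, d=5 → hold, X_9=0
t=9: X=0, d=1 → hold, X_10=0

yes


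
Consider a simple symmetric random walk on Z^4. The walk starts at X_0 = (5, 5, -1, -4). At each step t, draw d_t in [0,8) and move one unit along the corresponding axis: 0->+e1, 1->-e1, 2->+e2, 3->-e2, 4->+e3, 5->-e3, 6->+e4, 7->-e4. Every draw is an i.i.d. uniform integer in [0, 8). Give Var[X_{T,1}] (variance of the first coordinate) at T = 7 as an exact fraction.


7/4

Outcome values over d=0..7: [1, -1, 0, 0, 0, 0, 0, 0]
Σy = 0, Σy² = 2, M = 8
μ = 0/8 = 0,  σ² = 2/8 − (0)² = 1/4
Independent increments: Var[X_7] = 7·σ² = 7·(1/4) = 7/4


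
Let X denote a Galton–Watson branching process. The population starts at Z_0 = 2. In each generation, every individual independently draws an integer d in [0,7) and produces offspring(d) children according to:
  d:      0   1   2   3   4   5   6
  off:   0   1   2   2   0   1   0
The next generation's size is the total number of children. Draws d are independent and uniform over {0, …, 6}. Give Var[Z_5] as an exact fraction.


795883968/282475249

Outcome values over d=0..6: [0, 1, 2, 2, 0, 1, 0]
Σy = 6, Σy² = 10, M = 7
μ = 6/7 = 6/7,  σ² = 10/7 − (6/7)² = 34/49
V_0 = 0, E_0 = 2
V_1 = 34/49·E_0 + (6/7)²·V_0 = 68/49;  E_1 = 12/7
V_2 = 34/49·E_1 + (6/7)²·V_1 = 5304/2401;  E_2 = 72/49
V_3 = 34/49·E_2 + (6/7)²·V_2 = 310896/117649;  E_3 = 432/343
V_4 = 34/49·E_3 + (6/7)²·V_3 = 16230240/5764801;  E_4 = 2592/2401
V_5 = 34/49·E_4 + (6/7)²·V_4 = 795883968/282475249;  E_5 = 15552/16807


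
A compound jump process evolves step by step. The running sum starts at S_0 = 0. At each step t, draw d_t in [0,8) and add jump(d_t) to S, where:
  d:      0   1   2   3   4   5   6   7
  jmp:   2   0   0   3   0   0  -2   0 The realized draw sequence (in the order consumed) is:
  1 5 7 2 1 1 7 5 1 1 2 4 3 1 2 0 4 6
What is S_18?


3

t=0: S=0, d=1, jump=0, S_1=0
t=1: S=0, d=5, jump=0, S_2=0
t=2: S=0, d=7, jump=0, S_3=0
t=3: S=0, d=2, jump=0, S_4=0
t=4: S=0, d=1, jump=0, S_5=0
t=5: S=0, d=1, jump=0, S_6=0
t=6: S=0, d=7, jump=0, S_7=0
t=7: S=0, d=5, jump=0, S_8=0
t=8: S=0, d=1, jump=0, S_9=0
t=9: S=0, d=1, jump=0, S_10=0
t=10: S=0, d=2, jump=0, S_11=0
t=11: S=0, d=4, jump=0, S_12=0
t=12: S=0, d=3, jump=3, S_13=3
t=13: S=3, d=1, jump=0, S_14=3
t=14: S=3, d=2, jump=0, S_15=3
t=15: S=3, d=0, jump=2, S_16=5
t=16: S=5, d=4, jump=0, S_17=5
t=17: S=5, d=6, jump=-2, S_18=3


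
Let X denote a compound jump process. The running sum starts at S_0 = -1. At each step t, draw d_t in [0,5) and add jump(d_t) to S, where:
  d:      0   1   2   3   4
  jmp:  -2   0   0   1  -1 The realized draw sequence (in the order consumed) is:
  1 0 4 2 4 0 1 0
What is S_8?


t=0: S=-1, d=1, jump=0, S_1=-1
t=1: S=-1, d=0, jump=-2, S_2=-3
t=2: S=-3, d=4, jump=-1, S_3=-4
t=3: S=-4, d=2, jump=0, S_4=-4
t=4: S=-4, d=4, jump=-1, S_5=-5
t=5: S=-5, d=0, jump=-2, S_6=-7
t=6: S=-7, d=1, jump=0, S_7=-7
t=7: S=-7, d=0, jump=-2, S_8=-9

-9


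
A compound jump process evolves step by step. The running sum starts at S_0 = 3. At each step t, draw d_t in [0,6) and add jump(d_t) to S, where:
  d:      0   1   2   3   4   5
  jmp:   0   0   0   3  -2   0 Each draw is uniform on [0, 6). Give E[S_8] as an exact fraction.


13/3

Outcome values over d=0..5: [0, 0, 0, 3, -2, 0]
Σy = 1, Σy² = 13, M = 6
μ = 1/6 = 1/6,  σ² = 13/6 − (1/6)² = 77/36
E[S_8] = 3 + 8·(1/6) = 13/3


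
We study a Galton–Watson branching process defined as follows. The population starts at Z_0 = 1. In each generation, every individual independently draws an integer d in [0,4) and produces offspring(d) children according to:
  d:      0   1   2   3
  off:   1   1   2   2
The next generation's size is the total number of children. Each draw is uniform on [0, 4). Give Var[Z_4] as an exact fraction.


1755/256

Outcome values over d=0..3: [1, 1, 2, 2]
Σy = 6, Σy² = 10, M = 4
μ = 6/4 = 3/2,  σ² = 10/4 − (3/2)² = 1/4
V_0 = 0, E_0 = 1
V_1 = 1/4·E_0 + (3/2)²·V_0 = 1/4;  E_1 = 3/2
V_2 = 1/4·E_1 + (3/2)²·V_1 = 15/16;  E_2 = 9/4
V_3 = 1/4·E_2 + (3/2)²·V_2 = 171/64;  E_3 = 27/8
V_4 = 1/4·E_3 + (3/2)²·V_3 = 1755/256;  E_4 = 81/16


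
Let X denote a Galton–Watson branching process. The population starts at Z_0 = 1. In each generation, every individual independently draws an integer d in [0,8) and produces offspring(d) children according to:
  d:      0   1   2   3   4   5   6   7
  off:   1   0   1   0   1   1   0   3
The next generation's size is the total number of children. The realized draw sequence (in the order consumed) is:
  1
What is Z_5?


gen 0: Z_0=1, draws=[1], offspring=[0], Z_1=0
gen 1: Z_1=0, draws=[], offspring=[], Z_2=0
gen 2: Z_2=0, draws=[], offspring=[], Z_3=0
gen 3: Z_3=0, draws=[], offspring=[], Z_4=0
gen 4: Z_4=0, draws=[], offspring=[], Z_5=0

0


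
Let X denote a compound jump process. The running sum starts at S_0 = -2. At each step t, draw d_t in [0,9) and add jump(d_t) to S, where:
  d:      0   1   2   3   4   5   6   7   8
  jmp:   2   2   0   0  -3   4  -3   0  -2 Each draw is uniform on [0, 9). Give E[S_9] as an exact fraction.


-2

Outcome values over d=0..8: [2, 2, 0, 0, -3, 4, -3, 0, -2]
Σy = 0, Σy² = 46, M = 9
μ = 0/9 = 0,  σ² = 46/9 − (0)² = 46/9
E[S_9] = -2 + 9·(0) = -2


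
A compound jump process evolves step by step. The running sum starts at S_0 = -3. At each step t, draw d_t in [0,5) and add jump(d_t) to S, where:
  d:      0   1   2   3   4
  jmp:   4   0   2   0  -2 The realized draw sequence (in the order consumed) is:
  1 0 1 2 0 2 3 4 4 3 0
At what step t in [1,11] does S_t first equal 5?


9

t=0: S=-3, d=1, jump=0, S_1=-3
t=1: S=-3, d=0, jump=4, S_2=1
t=2: S=1, d=1, jump=0, S_3=1
t=3: S=1, d=2, jump=2, S_4=3
t=4: S=3, d=0, jump=4, S_5=7
t=5: S=7, d=2, jump=2, S_6=9
t=6: S=9, d=3, jump=0, S_7=9
t=7: S=9, d=4, jump=-2, S_8=7
t=8: S=7, d=4, jump=-2, S_9=5
t=9: S=5, d=3, jump=0, S_10=5
t=10: S=5, d=0, jump=4, S_11=9


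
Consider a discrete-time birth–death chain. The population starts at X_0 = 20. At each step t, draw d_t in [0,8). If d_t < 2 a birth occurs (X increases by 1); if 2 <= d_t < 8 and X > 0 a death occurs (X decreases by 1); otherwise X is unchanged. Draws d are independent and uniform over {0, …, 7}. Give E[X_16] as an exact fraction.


X can drop by at most 1 per step and X_0 = 20 > T = 16, so X_t >= 20 − t >= 4 > 0 for every t <= 16: the floor at 0 (the 'and X > 0' condition) never binds. Hence X_16 = X_0 + Σ_{t<16} Y_t with i.i.d. increments Y_t = y(d_t) ∈ {+1, −1, 0}.
Outcome values over d=0..7: [1, 1, -1, -1, -1, -1, -1, -1]
Σy = -4, Σy² = 8, M = 8
μ = -4/8 = -1/2,  σ² = 8/8 − (-1/2)² = 3/4
E[X_16] = 20 + 16·(-1/2) = 12

12


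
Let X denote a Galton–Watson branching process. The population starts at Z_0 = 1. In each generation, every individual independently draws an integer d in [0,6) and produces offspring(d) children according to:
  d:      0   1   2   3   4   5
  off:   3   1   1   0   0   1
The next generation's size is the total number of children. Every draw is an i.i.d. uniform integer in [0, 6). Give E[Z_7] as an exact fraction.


Outcome values over d=0..5: [3, 1, 1, 0, 0, 1]
Σy = 6, Σy² = 12, M = 6
μ = 6/6 = 1,  σ² = 12/6 − (1)² = 1
E[Z_0] = 1
E[Z_1] = 1·E[Z_0] = 1
E[Z_2] = 1·E[Z_1] = 1
E[Z_3] = 1·E[Z_2] = 1
E[Z_4] = 1·E[Z_3] = 1
E[Z_5] = 1·E[Z_4] = 1
E[Z_6] = 1·E[Z_5] = 1
E[Z_7] = 1·E[Z_6] = 1

1


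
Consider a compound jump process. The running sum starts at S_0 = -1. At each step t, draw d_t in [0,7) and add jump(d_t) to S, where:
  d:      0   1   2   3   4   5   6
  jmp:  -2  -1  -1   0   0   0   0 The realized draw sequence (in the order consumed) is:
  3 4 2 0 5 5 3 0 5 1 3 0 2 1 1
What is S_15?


t=0: S=-1, d=3, jump=0, S_1=-1
t=1: S=-1, d=4, jump=0, S_2=-1
t=2: S=-1, d=2, jump=-1, S_3=-2
t=3: S=-2, d=0, jump=-2, S_4=-4
t=4: S=-4, d=5, jump=0, S_5=-4
t=5: S=-4, d=5, jump=0, S_6=-4
t=6: S=-4, d=3, jump=0, S_7=-4
t=7: S=-4, d=0, jump=-2, S_8=-6
t=8: S=-6, d=5, jump=0, S_9=-6
t=9: S=-6, d=1, jump=-1, S_10=-7
t=10: S=-7, d=3, jump=0, S_11=-7
t=11: S=-7, d=0, jump=-2, S_12=-9
t=12: S=-9, d=2, jump=-1, S_13=-10
t=13: S=-10, d=1, jump=-1, S_14=-11
t=14: S=-11, d=1, jump=-1, S_15=-12

-12


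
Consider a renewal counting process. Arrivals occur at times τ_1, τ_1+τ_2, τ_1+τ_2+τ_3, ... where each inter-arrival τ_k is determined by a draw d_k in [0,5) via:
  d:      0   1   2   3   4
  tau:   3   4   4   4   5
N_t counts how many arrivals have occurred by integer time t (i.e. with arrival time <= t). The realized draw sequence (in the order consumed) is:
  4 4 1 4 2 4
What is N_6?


1

draw d_1=4: τ_1=5, arrival time A_1=5
draw d_2=4: τ_2=5, arrival time A_2=10
draw d_3=1: τ_3=4, arrival time A_3=14
draw d_4=4: τ_4=5, arrival time A_4=19
draw d_5=2: τ_5=4, arrival time A_5=23
draw d_6=4: τ_6=5, arrival time A_6=28
N_t over t=0..6: 0:0 1:0 2:0 3:0 4:0 5:1 6:1


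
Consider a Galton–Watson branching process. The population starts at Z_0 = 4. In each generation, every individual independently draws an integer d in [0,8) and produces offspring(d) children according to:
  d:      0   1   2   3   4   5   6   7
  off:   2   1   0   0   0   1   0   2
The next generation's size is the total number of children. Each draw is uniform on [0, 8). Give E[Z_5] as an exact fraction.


243/256

Outcome values over d=0..7: [2, 1, 0, 0, 0, 1, 0, 2]
Σy = 6, Σy² = 10, M = 8
μ = 6/8 = 3/4,  σ² = 10/8 − (3/4)² = 11/16
E[Z_0] = 4
E[Z_1] = 3/4·E[Z_0] = 3
E[Z_2] = 3/4·E[Z_1] = 9/4
E[Z_3] = 3/4·E[Z_2] = 27/16
E[Z_4] = 3/4·E[Z_3] = 81/64
E[Z_5] = 3/4·E[Z_4] = 243/256


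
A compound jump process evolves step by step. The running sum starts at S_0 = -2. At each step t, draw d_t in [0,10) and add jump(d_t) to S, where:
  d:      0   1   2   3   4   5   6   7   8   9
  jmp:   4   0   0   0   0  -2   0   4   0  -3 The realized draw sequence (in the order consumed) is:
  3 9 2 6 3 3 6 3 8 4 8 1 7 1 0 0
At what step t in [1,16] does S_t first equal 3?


15

t=0: S=-2, d=3, jump=0, S_1=-2
t=1: S=-2, d=9, jump=-3, S_2=-5
t=2: S=-5, d=2, jump=0, S_3=-5
t=3: S=-5, d=6, jump=0, S_4=-5
t=4: S=-5, d=3, jump=0, S_5=-5
t=5: S=-5, d=3, jump=0, S_6=-5
t=6: S=-5, d=6, jump=0, S_7=-5
t=7: S=-5, d=3, jump=0, S_8=-5
t=8: S=-5, d=8, jump=0, S_9=-5
t=9: S=-5, d=4, jump=0, S_10=-5
t=10: S=-5, d=8, jump=0, S_11=-5
t=11: S=-5, d=1, jump=0, S_12=-5
t=12: S=-5, d=7, jump=4, S_13=-1
t=13: S=-1, d=1, jump=0, S_14=-1
t=14: S=-1, d=0, jump=4, S_15=3
t=15: S=3, d=0, jump=4, S_16=7


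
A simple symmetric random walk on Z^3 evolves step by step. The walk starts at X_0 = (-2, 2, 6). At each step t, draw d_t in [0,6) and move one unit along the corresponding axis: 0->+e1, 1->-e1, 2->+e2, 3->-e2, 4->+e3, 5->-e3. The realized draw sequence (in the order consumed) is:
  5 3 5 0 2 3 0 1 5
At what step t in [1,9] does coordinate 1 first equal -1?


4

t=0: X=(-2, 2, 6), d=5 → -e3, X_1=(-2, 2, 5)
t=1: X=(-2, 2, 5), d=3 → -e2, X_2=(-2, 1, 5)
t=2: X=(-2, 1, 5), d=5 → -e3, X_3=(-2, 1, 4)
t=3: X=(-2, 1, 4), d=0 → +e1, X_4=(-1, 1, 4)
t=4: X=(-1, 1, 4), d=2 → +e2, X_5=(-1, 2, 4)
t=5: X=(-1, 2, 4), d=3 → -e2, X_6=(-1, 1, 4)
t=6: X=(-1, 1, 4), d=0 → +e1, X_7=(0, 1, 4)
t=7: X=(0, 1, 4), d=1 → -e1, X_8=(-1, 1, 4)
t=8: X=(-1, 1, 4), d=5 → -e3, X_9=(-1, 1, 3)


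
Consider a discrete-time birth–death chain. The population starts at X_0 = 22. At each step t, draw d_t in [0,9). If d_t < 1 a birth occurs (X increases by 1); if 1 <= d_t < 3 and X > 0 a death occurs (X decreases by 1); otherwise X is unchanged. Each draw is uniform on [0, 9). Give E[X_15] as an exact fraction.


61/3

X can drop by at most 1 per step and X_0 = 22 > T = 15, so X_t >= 22 − t >= 7 > 0 for every t <= 15: the floor at 0 (the 'and X > 0' condition) never binds. Hence X_15 = X_0 + Σ_{t<15} Y_t with i.i.d. increments Y_t = y(d_t) ∈ {+1, −1, 0}.
Outcome values over d=0..8: [1, -1, -1, 0, 0, 0, 0, 0, 0]
Σy = -1, Σy² = 3, M = 9
μ = -1/9 = -1/9,  σ² = 3/9 − (-1/9)² = 26/81
E[X_15] = 22 + 15·(-1/9) = 61/3


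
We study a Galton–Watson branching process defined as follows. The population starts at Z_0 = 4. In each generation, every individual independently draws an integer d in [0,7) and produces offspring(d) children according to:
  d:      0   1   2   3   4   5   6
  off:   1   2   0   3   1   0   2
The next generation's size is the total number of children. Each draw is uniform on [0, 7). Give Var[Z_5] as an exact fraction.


Outcome values over d=0..6: [1, 2, 0, 3, 1, 0, 2]
Σy = 9, Σy² = 19, M = 7
μ = 9/7 = 9/7,  σ² = 19/7 − (9/7)² = 52/49
V_0 = 0, E_0 = 4
V_1 = 52/49·E_0 + (9/7)²·V_0 = 208/49;  E_1 = 36/7
V_2 = 52/49·E_1 + (9/7)²·V_1 = 29952/2401;  E_2 = 324/49
V_3 = 52/49·E_2 + (9/7)²·V_2 = 3251664/117649;  E_3 = 2916/343
V_4 = 52/49·E_3 + (9/7)²·V_3 = 315394560/5764801;  E_4 = 26244/2401
V_5 = 52/49·E_4 + (9/7)²·V_4 = 28823575248/282475249;  E_5 = 236196/16807

28823575248/282475249


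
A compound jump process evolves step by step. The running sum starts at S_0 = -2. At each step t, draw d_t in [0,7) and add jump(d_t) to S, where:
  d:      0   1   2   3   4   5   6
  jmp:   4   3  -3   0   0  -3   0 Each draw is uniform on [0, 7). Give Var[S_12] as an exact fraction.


3600/49

Outcome values over d=0..6: [4, 3, -3, 0, 0, -3, 0]
Σy = 1, Σy² = 43, M = 7
μ = 1/7 = 1/7,  σ² = 43/7 − (1/7)² = 300/49
Independent increments: Var[S_12] = 12·σ² = 12·(300/49) = 3600/49


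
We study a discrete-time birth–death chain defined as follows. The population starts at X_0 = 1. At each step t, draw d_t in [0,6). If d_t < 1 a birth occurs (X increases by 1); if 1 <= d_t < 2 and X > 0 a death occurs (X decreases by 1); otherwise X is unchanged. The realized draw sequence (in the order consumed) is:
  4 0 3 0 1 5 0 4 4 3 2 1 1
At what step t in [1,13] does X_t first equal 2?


t=0: X=1, d=4 → hold, X_1=1
t=1: X=1, d=0 → birth, X_2=2
t=2: X=2, d=3 → hold, X_3=2
t=3: X=2, d=0 → birth, X_4=3
t=4: X=3, d=1 → death, X_5=2
t=5: X=2, d=5 → hold, X_6=2
t=6: X=2, d=0 → birth, X_7=3
t=7: X=3, d=4 → hold, X_8=3
t=8: X=3, d=4 → hold, X_9=3
t=9: X=3, d=3 → hold, X_10=3
t=10: X=3, d=2 → hold, X_11=3
t=11: X=3, d=1 → death, X_12=2
t=12: X=2, d=1 → death, X_13=1

2


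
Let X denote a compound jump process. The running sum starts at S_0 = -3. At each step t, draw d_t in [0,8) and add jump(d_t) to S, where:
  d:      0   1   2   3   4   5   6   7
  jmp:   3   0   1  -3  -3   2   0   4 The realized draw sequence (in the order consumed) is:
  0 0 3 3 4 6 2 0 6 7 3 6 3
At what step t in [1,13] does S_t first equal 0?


t=0: S=-3, d=0, jump=3, S_1=0
t=1: S=0, d=0, jump=3, S_2=3
t=2: S=3, d=3, jump=-3, S_3=0
t=3: S=0, d=3, jump=-3, S_4=-3
t=4: S=-3, d=4, jump=-3, S_5=-6
t=5: S=-6, d=6, jump=0, S_6=-6
t=6: S=-6, d=2, jump=1, S_7=-5
t=7: S=-5, d=0, jump=3, S_8=-2
t=8: S=-2, d=6, jump=0, S_9=-2
t=9: S=-2, d=7, jump=4, S_10=2
t=10: S=2, d=3, jump=-3, S_11=-1
t=11: S=-1, d=6, jump=0, S_12=-1
t=12: S=-1, d=3, jump=-3, S_13=-4

1


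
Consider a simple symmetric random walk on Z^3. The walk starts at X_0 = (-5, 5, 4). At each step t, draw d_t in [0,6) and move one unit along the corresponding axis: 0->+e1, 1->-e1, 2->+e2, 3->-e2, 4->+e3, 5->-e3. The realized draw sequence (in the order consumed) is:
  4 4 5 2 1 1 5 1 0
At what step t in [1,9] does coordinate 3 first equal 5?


1

t=0: X=(-5, 5, 4), d=4 → +e3, X_1=(-5, 5, 5)
t=1: X=(-5, 5, 5), d=4 → +e3, X_2=(-5, 5, 6)
t=2: X=(-5, 5, 6), d=5 → -e3, X_3=(-5, 5, 5)
t=3: X=(-5, 5, 5), d=2 → +e2, X_4=(-5, 6, 5)
t=4: X=(-5, 6, 5), d=1 → -e1, X_5=(-6, 6, 5)
t=5: X=(-6, 6, 5), d=1 → -e1, X_6=(-7, 6, 5)
t=6: X=(-7, 6, 5), d=5 → -e3, X_7=(-7, 6, 4)
t=7: X=(-7, 6, 4), d=1 → -e1, X_8=(-8, 6, 4)
t=8: X=(-8, 6, 4), d=0 → +e1, X_9=(-7, 6, 4)


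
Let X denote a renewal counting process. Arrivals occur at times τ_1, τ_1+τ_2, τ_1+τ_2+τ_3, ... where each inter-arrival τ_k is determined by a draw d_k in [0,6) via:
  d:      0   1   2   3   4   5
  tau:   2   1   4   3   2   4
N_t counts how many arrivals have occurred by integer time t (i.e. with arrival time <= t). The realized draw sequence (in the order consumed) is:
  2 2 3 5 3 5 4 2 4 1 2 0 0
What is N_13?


draw d_1=2: τ_1=4, arrival time A_1=4
draw d_2=2: τ_2=4, arrival time A_2=8
draw d_3=3: τ_3=3, arrival time A_3=11
draw d_4=5: τ_4=4, arrival time A_4=15
draw d_5=3: τ_5=3, arrival time A_5=18
draw d_6=5: τ_6=4, arrival time A_6=22
draw d_7=4: τ_7=2, arrival time A_7=24
draw d_8=2: τ_8=4, arrival time A_8=28
draw d_9=4: τ_9=2, arrival time A_9=30
draw d_10=1: τ_10=1, arrival time A_10=31
draw d_11=2: τ_11=4, arrival time A_11=35
draw d_12=0: τ_12=2, arrival time A_12=37
draw d_13=0: τ_13=2, arrival time A_13=39
N_t over t=0..13: 0:0 1:0 2:0 3:0 4:1 5:1 6:1 7:1 8:2 9:2 10:2 11:3 12:3 13:3

3


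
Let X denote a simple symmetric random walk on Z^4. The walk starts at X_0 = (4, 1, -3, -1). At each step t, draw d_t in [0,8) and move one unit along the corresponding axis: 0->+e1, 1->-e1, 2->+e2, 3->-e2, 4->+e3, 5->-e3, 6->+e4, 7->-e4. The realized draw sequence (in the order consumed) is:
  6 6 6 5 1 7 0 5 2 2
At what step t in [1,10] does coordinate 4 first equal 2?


3

t=0: X=(4, 1, -3, -1), d=6 → +e4, X_1=(4, 1, -3, 0)
t=1: X=(4, 1, -3, 0), d=6 → +e4, X_2=(4, 1, -3, 1)
t=2: X=(4, 1, -3, 1), d=6 → +e4, X_3=(4, 1, -3, 2)
t=3: X=(4, 1, -3, 2), d=5 → -e3, X_4=(4, 1, -4, 2)
t=4: X=(4, 1, -4, 2), d=1 → -e1, X_5=(3, 1, -4, 2)
t=5: X=(3, 1, -4, 2), d=7 → -e4, X_6=(3, 1, -4, 1)
t=6: X=(3, 1, -4, 1), d=0 → +e1, X_7=(4, 1, -4, 1)
t=7: X=(4, 1, -4, 1), d=5 → -e3, X_8=(4, 1, -5, 1)
t=8: X=(4, 1, -5, 1), d=2 → +e2, X_9=(4, 2, -5, 1)
t=9: X=(4, 2, -5, 1), d=2 → +e2, X_10=(4, 3, -5, 1)


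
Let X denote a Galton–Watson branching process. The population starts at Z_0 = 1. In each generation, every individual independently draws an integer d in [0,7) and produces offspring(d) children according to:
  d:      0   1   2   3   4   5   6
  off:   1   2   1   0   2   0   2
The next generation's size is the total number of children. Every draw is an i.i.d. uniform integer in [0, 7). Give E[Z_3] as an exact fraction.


Outcome values over d=0..6: [1, 2, 1, 0, 2, 0, 2]
Σy = 8, Σy² = 14, M = 7
μ = 8/7 = 8/7,  σ² = 14/7 − (8/7)² = 34/49
E[Z_0] = 1
E[Z_1] = 8/7·E[Z_0] = 8/7
E[Z_2] = 8/7·E[Z_1] = 64/49
E[Z_3] = 8/7·E[Z_2] = 512/343

512/343


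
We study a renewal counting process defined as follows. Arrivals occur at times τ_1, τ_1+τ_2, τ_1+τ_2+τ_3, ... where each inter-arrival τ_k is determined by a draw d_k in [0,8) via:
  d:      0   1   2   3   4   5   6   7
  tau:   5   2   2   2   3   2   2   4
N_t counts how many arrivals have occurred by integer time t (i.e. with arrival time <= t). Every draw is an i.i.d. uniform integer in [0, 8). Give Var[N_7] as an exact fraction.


Inter-arrival values over d=0..7: [5, 2, 2, 2, 3, 2, 2, 4]
Each d has probability 1/8, so the pmf of τ is: f(2) = 5/8, f(3) = 1/8, f(4) = 1/8, f(5) = 1/8
Let p_n(j) = P(N_n = j), with p_0 = [1]. Condition on τ_1: p_n(0) = P(τ > n), and for j >= 1, p_n(j) = Σ_{k<=n} f(k)·p_{n−k}(j−1)
p_1 = [1]  (j = 0)
p_2 = [3/8, 5/8]  (j = 0..1)
p_3 = [1/4, 3/4]  (j = 0..1)
p_4 = [1/8, 31/64, 25/64]  (j = 0..2)
p_5 = [0, 29/64, 35/64]  (j = 0..2)
p_6 = [0, 9/32, 243/512, 125/512]  (j = 0..3)
p_7 = [0, 3/32, 33/64, 25/64]  (j = 0..3)
E[N_7] = Σ j·p_7(j) = 147/64;  E[N_7²] = Σ j²·p_7(j) = 363/64
Var[N_7] = 363/64 − (147/64)² = 1623/4096

1623/4096
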